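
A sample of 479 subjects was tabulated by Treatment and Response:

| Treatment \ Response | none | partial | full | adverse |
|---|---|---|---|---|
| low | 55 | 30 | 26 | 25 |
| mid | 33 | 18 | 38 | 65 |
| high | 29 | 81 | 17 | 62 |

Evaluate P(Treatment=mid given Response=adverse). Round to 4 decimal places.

0.4276

Total with Response=adverse: 25 + 65 + 62 = 152.
P(Treatment=mid | Response=adverse) = 65/152 = 0.4276.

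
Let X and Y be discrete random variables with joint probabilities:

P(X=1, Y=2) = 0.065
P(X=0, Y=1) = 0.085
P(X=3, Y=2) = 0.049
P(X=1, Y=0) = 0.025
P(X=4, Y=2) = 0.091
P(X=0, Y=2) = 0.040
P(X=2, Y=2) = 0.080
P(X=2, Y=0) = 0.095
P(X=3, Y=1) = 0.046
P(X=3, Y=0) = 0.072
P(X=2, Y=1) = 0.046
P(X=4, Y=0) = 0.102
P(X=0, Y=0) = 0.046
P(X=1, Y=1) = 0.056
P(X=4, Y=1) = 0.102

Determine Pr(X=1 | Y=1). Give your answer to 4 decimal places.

0.1672

P(Y=1) = 0.085 + 0.056 + 0.046 + 0.046 + 0.102 = 0.335.
P(X=1 | Y=1) = 0.056/0.335 = 0.1672.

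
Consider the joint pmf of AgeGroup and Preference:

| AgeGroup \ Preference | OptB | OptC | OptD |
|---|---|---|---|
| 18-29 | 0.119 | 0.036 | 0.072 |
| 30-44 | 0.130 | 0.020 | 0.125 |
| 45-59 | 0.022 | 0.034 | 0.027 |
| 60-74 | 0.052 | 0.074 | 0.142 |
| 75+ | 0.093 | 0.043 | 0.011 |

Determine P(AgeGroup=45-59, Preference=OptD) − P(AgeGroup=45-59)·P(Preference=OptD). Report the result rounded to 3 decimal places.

P(AgeGroup=45-59) = 0.022 + 0.034 + 0.027 = 0.083.
P(Preference=OptD) = 0.072 + 0.125 + 0.027 + 0.142 + 0.011 = 0.377.
P(AgeGroup=45-59, Preference=OptD) − P(AgeGroup=45-59)P(Preference=OptD) = 0.027 − 0.083×0.377 = -0.004.

-0.004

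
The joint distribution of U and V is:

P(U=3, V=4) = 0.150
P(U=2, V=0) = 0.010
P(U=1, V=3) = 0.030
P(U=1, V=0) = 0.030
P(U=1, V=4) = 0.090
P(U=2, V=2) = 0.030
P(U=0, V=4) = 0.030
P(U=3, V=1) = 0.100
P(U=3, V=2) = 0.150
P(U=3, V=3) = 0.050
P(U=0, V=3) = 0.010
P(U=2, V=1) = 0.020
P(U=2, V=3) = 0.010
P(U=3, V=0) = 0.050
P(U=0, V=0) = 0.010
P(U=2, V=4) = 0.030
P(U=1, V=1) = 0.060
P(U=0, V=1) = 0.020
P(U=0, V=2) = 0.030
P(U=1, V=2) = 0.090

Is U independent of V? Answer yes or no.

yes

Every cell satisfies P(U,V) = P(U)·P(V). For instance P(U=0) = 0.100, P(V=0) = 0.100, and 0.100×0.100 = 0.010 matches the joint entry. So U and V are independent.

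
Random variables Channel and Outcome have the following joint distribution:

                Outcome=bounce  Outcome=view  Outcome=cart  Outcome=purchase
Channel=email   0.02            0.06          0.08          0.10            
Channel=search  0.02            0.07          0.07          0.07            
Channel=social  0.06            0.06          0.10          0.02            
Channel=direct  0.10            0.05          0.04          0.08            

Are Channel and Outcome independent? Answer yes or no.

P(Channel=direct) = 0.27 and P(Outcome=bounce) = 0.20, so their product is 0.0540, but P(Channel=direct, Outcome=bounce) = 0.10. Since these differ, Channel and Outcome are not independent.

no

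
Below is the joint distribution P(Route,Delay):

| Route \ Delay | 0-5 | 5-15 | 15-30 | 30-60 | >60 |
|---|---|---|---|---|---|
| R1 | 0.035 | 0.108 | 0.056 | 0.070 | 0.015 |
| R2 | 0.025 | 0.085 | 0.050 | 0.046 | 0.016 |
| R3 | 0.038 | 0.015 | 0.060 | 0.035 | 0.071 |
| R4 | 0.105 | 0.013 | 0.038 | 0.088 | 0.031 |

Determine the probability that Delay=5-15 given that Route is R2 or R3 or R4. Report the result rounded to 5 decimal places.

P(Route=R2) = 0.025 + 0.085 + 0.050 + 0.046 + 0.016 = 0.222.
P(Route=R3) = 0.038 + 0.015 + 0.060 + 0.035 + 0.071 = 0.219.
P(Route=R4) = 0.105 + 0.013 + 0.038 + 0.088 + 0.031 = 0.275.
P(Route ∈ {R2, R3, R4}) = 0.222 + 0.219 + 0.275 = 0.716; P(Delay=5-15, Route ∈ {R2, R3, R4}) = 0.085 + 0.015 + 0.013 = 0.113.
P(Delay=5-15 | Route ∈ {R2, R3, R4}) = 0.113/0.716 = 0.15782.

0.15782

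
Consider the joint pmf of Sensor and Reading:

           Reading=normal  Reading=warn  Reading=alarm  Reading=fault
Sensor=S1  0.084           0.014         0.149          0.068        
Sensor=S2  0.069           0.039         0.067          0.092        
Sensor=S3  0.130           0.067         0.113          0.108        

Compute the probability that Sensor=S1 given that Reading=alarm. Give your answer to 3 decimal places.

P(Reading=alarm) = 0.149 + 0.067 + 0.113 = 0.329.
P(Sensor=S1 | Reading=alarm) = 0.149/0.329 = 0.453.

0.453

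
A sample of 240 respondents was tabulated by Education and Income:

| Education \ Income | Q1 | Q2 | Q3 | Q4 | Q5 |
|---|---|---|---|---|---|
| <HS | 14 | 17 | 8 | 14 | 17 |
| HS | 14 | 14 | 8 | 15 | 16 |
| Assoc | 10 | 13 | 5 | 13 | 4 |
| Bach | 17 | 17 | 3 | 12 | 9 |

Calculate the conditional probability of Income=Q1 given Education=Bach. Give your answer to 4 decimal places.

0.2931

Total with Education=Bach: 17 + 17 + 3 + 12 + 9 = 58.
P(Income=Q1 | Education=Bach) = 17/58 = 0.2931.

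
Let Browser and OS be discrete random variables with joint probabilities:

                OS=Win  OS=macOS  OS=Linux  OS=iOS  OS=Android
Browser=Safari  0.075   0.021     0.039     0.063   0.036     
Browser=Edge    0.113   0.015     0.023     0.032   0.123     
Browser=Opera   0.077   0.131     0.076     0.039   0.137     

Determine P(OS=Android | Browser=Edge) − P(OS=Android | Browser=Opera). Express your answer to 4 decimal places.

P(Browser=Edge) = 0.113 + 0.015 + 0.023 + 0.032 + 0.123 = 0.306; P(OS=Android | Browser=Edge) = 0.123/0.306 = 0.40196.
P(Browser=Opera) = 0.077 + 0.131 + 0.076 + 0.039 + 0.137 = 0.460; P(OS=Android | Browser=Opera) = 0.137/0.460 = 0.29783.
Difference = 0.1041.

0.1041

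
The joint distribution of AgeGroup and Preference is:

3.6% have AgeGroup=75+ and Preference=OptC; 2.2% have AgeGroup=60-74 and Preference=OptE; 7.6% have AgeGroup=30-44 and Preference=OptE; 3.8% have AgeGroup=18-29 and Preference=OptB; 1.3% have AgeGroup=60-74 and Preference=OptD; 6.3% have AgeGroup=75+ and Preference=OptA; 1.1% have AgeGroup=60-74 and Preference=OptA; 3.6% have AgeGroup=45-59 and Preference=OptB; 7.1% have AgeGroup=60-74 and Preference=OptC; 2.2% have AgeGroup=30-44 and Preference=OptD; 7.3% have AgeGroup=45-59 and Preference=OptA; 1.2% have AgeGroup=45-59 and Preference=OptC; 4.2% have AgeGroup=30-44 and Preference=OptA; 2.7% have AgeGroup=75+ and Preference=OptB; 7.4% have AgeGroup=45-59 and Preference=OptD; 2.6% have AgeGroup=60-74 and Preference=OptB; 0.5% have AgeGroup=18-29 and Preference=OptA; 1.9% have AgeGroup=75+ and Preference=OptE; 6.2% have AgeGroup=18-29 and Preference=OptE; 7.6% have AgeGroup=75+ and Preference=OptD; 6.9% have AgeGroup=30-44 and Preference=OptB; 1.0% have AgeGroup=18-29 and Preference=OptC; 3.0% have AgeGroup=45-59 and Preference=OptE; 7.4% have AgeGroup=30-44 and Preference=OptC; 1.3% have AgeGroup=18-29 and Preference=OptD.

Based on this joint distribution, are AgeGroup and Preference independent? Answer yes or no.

no

P(AgeGroup=60-74) = 0.143 and P(Preference=OptC) = 0.203, so their product is 0.02903, but P(AgeGroup=60-74, Preference=OptC) = 0.071. Since these differ, AgeGroup and Preference are not independent.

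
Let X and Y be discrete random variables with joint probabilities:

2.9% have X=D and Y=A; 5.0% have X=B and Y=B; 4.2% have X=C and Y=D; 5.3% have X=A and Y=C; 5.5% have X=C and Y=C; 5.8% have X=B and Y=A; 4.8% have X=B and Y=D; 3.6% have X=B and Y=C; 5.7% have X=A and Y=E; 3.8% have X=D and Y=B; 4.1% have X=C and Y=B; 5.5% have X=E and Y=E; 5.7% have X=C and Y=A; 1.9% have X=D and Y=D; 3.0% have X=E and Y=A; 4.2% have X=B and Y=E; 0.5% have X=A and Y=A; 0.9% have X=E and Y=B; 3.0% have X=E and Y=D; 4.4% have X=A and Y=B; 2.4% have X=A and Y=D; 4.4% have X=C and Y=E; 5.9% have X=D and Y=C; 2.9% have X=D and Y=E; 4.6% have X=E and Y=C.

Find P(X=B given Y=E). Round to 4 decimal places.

P(Y=E) = 0.057 + 0.042 + 0.044 + 0.029 + 0.055 = 0.227.
P(X=B | Y=E) = 0.042/0.227 = 0.1850.

0.1850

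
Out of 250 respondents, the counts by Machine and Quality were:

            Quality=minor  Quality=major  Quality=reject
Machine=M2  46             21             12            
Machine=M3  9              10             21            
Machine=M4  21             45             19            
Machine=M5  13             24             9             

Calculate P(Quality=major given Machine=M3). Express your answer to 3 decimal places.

0.250

Total with Machine=M3: 9 + 10 + 21 = 40.
P(Quality=major | Machine=M3) = 10/40 = 0.250.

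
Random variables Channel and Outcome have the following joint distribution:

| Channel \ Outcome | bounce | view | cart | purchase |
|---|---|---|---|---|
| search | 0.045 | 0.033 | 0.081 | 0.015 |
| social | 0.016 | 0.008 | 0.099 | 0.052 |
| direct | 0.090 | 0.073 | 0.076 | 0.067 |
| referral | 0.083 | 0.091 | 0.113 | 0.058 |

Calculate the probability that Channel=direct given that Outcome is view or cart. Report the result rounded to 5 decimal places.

0.25958

P(Outcome=view) = 0.033 + 0.008 + 0.073 + 0.091 = 0.205.
P(Outcome=cart) = 0.081 + 0.099 + 0.076 + 0.113 = 0.369.
P(Outcome ∈ {view, cart}) = 0.205 + 0.369 = 0.574; P(Channel=direct, Outcome ∈ {view, cart}) = 0.073 + 0.076 = 0.149.
P(Channel=direct | Outcome ∈ {view, cart}) = 0.149/0.574 = 0.25958.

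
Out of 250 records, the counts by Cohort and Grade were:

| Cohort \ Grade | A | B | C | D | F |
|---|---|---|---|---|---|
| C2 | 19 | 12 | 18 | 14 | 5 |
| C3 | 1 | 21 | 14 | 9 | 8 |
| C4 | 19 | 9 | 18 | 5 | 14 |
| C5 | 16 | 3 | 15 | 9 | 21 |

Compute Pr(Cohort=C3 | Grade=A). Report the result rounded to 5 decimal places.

0.01818

Total with Grade=A: 19 + 1 + 19 + 16 = 55.
P(Cohort=C3 | Grade=A) = 1/55 = 0.01818.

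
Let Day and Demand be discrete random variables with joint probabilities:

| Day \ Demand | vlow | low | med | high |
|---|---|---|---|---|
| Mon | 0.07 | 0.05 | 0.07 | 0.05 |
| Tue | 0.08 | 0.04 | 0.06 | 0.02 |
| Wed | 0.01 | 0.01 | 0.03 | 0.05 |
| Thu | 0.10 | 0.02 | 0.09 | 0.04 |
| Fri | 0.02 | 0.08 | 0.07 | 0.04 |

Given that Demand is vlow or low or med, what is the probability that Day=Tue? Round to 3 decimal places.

0.225

P(Demand=vlow) = 0.07 + 0.08 + 0.01 + 0.10 + 0.02 = 0.28.
P(Demand=low) = 0.05 + 0.04 + 0.01 + 0.02 + 0.08 = 0.20.
P(Demand=med) = 0.07 + 0.06 + 0.03 + 0.09 + 0.07 = 0.32.
P(Demand ∈ {vlow, low, med}) = 0.28 + 0.20 + 0.32 = 0.80; P(Day=Tue, Demand ∈ {vlow, low, med}) = 0.08 + 0.04 + 0.06 = 0.18.
P(Day=Tue | Demand ∈ {vlow, low, med}) = 0.18/0.80 = 0.225.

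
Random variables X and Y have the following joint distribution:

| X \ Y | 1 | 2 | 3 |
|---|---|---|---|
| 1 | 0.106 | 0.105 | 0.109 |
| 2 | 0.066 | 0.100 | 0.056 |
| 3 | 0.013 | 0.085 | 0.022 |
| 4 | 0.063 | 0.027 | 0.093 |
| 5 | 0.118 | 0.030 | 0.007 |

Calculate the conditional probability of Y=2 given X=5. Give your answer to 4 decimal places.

0.1935

P(X=5) = 0.118 + 0.030 + 0.007 = 0.155.
P(Y=2 | X=5) = 0.030/0.155 = 0.1935.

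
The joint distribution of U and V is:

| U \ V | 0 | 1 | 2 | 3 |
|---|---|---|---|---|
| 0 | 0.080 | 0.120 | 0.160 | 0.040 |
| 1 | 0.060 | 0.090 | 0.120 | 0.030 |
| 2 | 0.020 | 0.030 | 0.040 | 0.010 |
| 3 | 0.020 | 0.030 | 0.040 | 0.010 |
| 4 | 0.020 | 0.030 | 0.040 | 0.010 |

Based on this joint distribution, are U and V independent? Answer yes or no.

Every cell satisfies P(U,V) = P(U)·P(V). For instance P(U=3) = 0.100, P(V=3) = 0.100, and 0.100×0.100 = 0.010 matches the joint entry. So U and V are independent.

yes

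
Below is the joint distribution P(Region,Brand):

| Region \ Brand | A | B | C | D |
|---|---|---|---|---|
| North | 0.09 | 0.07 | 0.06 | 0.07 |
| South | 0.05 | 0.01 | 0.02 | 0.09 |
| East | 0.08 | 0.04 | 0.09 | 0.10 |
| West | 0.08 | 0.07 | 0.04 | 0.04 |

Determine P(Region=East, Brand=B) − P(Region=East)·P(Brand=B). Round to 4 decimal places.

P(Region=East) = 0.08 + 0.04 + 0.09 + 0.10 = 0.31.
P(Brand=B) = 0.07 + 0.01 + 0.04 + 0.07 = 0.19.
P(Region=East, Brand=B) − P(Region=East)P(Brand=B) = 0.04 − 0.31×0.19 = -0.0189.

-0.0189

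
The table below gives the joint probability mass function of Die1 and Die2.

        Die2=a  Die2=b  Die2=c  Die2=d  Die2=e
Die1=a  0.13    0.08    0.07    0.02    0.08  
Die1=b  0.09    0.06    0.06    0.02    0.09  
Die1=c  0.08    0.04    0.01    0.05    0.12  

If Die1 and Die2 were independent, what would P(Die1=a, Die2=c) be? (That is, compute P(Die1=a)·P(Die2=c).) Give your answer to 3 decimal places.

0.053

P(Die1=a) = 0.13 + 0.08 + 0.07 + 0.02 + 0.08 = 0.38.
P(Die2=c) = 0.07 + 0.06 + 0.01 = 0.14.
Product: 0.38 × 0.14 = 0.053.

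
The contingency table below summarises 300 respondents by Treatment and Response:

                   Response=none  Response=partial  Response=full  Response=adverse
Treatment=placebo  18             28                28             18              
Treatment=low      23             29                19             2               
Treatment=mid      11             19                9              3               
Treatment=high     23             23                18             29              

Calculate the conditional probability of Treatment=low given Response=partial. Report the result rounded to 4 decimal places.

0.2929

Total with Response=partial: 28 + 29 + 19 + 23 = 99.
P(Treatment=low | Response=partial) = 29/99 = 0.2929.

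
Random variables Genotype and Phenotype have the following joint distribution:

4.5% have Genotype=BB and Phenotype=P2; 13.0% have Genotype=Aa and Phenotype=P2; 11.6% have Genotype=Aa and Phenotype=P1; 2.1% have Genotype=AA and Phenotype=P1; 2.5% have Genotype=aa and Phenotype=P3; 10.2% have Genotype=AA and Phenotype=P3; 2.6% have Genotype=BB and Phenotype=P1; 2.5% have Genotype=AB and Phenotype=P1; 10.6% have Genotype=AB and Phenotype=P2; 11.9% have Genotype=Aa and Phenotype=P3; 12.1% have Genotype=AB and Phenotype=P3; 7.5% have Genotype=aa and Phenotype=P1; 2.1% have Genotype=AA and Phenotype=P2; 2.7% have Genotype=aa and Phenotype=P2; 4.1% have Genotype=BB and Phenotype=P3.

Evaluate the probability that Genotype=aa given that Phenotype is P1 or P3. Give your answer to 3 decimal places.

P(Phenotype=P1) = 0.021 + 0.116 + 0.075 + 0.025 + 0.026 = 0.263.
P(Phenotype=P3) = 0.102 + 0.119 + 0.025 + 0.121 + 0.041 = 0.408.
P(Phenotype ∈ {P1, P3}) = 0.263 + 0.408 = 0.671; P(Genotype=aa, Phenotype ∈ {P1, P3}) = 0.075 + 0.025 = 0.100.
P(Genotype=aa | Phenotype ∈ {P1, P3}) = 0.100/0.671 = 0.149.

0.149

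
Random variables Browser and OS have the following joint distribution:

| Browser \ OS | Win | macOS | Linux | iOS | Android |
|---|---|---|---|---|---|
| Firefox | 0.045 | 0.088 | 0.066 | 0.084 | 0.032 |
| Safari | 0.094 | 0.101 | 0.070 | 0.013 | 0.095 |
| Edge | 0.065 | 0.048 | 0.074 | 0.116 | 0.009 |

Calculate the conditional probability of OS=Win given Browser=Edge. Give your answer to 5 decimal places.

0.20833

P(Browser=Edge) = 0.065 + 0.048 + 0.074 + 0.116 + 0.009 = 0.312.
P(OS=Win | Browser=Edge) = 0.065/0.312 = 0.20833.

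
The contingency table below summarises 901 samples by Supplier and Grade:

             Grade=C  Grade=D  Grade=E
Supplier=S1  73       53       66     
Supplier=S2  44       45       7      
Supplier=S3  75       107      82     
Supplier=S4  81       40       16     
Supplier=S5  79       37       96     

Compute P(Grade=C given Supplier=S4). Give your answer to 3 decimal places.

0.591

Total with Supplier=S4: 81 + 40 + 16 = 137.
P(Grade=C | Supplier=S4) = 81/137 = 0.591.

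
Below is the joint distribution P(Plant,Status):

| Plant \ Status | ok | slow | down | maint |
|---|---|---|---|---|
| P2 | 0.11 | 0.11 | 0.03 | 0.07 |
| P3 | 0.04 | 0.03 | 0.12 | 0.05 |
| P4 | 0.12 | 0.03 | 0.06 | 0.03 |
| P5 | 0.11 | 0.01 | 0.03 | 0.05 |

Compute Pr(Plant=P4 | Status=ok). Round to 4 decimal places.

P(Status=ok) = 0.11 + 0.04 + 0.12 + 0.11 = 0.38.
P(Plant=P4 | Status=ok) = 0.12/0.38 = 0.3158.

0.3158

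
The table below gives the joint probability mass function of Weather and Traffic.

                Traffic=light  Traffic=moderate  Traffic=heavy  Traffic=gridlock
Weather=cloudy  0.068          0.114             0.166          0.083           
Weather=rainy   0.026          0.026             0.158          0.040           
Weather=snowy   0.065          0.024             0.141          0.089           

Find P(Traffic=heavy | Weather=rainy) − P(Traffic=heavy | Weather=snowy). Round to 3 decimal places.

P(Weather=rainy) = 0.026 + 0.026 + 0.158 + 0.040 = 0.250; P(Traffic=heavy | Weather=rainy) = 0.158/0.250 = 0.6320.
P(Weather=snowy) = 0.065 + 0.024 + 0.141 + 0.089 = 0.319; P(Traffic=heavy | Weather=snowy) = 0.141/0.319 = 0.4420.
Difference = 0.190.

0.190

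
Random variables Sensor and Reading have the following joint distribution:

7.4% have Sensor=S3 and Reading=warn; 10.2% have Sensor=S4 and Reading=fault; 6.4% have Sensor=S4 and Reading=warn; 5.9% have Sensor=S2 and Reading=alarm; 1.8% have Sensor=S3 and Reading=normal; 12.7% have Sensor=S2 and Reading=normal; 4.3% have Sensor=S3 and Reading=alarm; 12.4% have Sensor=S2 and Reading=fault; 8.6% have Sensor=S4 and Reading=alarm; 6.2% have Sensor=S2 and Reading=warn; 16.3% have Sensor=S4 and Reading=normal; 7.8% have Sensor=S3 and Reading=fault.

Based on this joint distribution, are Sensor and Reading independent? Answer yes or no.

P(Sensor=S3) = 0.213 and P(Reading=normal) = 0.308, so their product is 0.06560, but P(Sensor=S3, Reading=normal) = 0.018. Since these differ, Sensor and Reading are not independent.

no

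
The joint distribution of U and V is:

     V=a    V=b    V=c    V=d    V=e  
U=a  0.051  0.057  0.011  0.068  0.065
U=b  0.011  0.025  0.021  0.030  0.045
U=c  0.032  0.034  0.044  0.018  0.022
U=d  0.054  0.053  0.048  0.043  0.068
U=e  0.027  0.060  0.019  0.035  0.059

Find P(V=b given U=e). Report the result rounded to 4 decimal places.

P(U=e) = 0.027 + 0.060 + 0.019 + 0.035 + 0.059 = 0.200.
P(V=b | U=e) = 0.060/0.200 = 0.3000.

0.3000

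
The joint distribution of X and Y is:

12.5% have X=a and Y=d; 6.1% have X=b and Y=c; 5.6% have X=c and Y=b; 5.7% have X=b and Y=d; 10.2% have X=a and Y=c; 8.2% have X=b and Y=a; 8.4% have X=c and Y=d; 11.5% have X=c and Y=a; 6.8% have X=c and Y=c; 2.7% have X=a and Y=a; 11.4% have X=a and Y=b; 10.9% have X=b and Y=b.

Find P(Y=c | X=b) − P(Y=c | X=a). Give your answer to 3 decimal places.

-0.080

P(X=b) = 0.082 + 0.109 + 0.061 + 0.057 = 0.309; P(Y=c | X=b) = 0.061/0.309 = 0.1974.
P(X=a) = 0.027 + 0.114 + 0.102 + 0.125 = 0.368; P(Y=c | X=a) = 0.102/0.368 = 0.2772.
Difference = -0.080.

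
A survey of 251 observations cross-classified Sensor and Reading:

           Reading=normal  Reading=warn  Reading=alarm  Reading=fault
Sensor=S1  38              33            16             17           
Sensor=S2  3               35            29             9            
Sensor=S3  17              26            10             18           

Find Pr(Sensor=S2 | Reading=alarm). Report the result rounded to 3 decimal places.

0.527

Total with Reading=alarm: 16 + 29 + 10 = 55.
P(Sensor=S2 | Reading=alarm) = 29/55 = 0.527.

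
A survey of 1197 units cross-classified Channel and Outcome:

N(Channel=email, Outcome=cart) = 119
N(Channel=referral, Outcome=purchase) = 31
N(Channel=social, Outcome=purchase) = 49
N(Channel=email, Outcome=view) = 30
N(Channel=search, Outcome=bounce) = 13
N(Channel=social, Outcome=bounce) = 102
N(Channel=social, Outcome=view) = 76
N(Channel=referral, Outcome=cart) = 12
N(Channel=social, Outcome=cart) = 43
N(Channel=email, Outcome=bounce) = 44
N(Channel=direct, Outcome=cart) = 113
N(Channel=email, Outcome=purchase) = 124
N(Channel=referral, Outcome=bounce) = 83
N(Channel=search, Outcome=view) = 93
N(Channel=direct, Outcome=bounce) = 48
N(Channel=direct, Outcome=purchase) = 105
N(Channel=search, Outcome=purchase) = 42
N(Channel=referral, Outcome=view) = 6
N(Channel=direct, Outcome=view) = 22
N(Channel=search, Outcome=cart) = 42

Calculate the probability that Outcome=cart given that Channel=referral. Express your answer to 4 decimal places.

0.0909

Total with Channel=referral: 83 + 6 + 12 + 31 = 132.
P(Outcome=cart | Channel=referral) = 12/132 = 0.0909.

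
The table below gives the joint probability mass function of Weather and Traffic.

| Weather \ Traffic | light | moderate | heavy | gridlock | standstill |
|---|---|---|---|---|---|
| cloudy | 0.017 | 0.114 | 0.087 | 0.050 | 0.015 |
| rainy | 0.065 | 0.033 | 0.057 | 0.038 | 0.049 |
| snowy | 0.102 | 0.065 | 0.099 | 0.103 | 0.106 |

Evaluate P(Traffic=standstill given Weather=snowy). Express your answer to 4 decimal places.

0.2232

P(Weather=snowy) = 0.102 + 0.065 + 0.099 + 0.103 + 0.106 = 0.475.
P(Traffic=standstill | Weather=snowy) = 0.106/0.475 = 0.2232.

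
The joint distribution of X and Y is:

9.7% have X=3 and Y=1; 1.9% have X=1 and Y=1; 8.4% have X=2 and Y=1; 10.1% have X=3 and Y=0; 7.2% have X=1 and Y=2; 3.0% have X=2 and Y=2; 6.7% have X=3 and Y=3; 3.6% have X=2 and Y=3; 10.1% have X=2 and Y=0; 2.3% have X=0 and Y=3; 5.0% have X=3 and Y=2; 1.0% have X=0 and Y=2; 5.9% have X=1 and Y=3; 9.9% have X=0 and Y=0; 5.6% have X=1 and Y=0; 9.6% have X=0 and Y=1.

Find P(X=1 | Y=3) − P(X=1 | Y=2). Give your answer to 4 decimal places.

-0.1255

P(Y=3) = 0.023 + 0.059 + 0.036 + 0.067 = 0.185; P(X=1 | Y=3) = 0.059/0.185 = 0.31892.
P(Y=2) = 0.010 + 0.072 + 0.030 + 0.050 = 0.162; P(X=1 | Y=2) = 0.072/0.162 = 0.44444.
Difference = -0.1255.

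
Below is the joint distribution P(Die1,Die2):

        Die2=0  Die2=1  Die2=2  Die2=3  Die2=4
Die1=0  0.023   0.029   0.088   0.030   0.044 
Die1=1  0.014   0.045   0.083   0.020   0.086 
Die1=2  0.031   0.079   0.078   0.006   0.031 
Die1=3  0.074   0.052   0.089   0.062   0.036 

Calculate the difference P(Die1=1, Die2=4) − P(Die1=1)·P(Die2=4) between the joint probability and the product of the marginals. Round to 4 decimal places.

P(Die1=1) = 0.014 + 0.045 + 0.083 + 0.020 + 0.086 = 0.248.
P(Die2=4) = 0.044 + 0.086 + 0.031 + 0.036 = 0.197.
P(Die1=1, Die2=4) − P(Die1=1)P(Die2=4) = 0.086 − 0.248×0.197 = 0.0371.

0.0371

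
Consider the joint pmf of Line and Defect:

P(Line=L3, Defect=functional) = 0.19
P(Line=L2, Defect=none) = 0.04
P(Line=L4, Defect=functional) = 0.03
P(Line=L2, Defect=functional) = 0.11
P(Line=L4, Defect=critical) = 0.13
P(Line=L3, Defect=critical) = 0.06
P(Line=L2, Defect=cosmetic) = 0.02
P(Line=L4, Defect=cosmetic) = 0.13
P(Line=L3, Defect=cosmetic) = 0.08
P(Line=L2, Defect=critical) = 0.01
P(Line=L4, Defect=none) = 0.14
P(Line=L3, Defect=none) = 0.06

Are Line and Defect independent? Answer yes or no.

P(Line=L4) = 0.43 and P(Defect=functional) = 0.33, so their product is 0.1419, but P(Line=L4, Defect=functional) = 0.03. Since these differ, Line and Defect are not independent.

no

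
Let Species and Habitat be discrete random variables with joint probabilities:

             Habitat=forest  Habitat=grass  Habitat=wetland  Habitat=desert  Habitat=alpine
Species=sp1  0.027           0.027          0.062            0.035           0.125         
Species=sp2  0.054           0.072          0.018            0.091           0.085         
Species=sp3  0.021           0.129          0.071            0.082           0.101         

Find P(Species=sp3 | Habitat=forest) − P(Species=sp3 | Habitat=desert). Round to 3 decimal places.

P(Habitat=forest) = 0.027 + 0.054 + 0.021 = 0.102; P(Species=sp3 | Habitat=forest) = 0.021/0.102 = 0.2059.
P(Habitat=desert) = 0.035 + 0.091 + 0.082 = 0.208; P(Species=sp3 | Habitat=desert) = 0.082/0.208 = 0.3942.
Difference = -0.188.

-0.188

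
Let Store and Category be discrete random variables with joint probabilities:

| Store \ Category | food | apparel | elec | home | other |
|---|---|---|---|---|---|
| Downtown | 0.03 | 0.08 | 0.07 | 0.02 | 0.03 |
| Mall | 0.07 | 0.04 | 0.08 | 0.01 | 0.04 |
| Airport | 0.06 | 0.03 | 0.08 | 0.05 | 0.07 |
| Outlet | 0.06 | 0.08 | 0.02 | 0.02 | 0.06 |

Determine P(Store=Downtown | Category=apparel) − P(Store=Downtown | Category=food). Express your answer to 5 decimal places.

0.21146

P(Category=apparel) = 0.08 + 0.04 + 0.03 + 0.08 = 0.23; P(Store=Downtown | Category=apparel) = 0.08/0.23 = 0.347826.
P(Category=food) = 0.03 + 0.07 + 0.06 + 0.06 = 0.22; P(Store=Downtown | Category=food) = 0.03/0.22 = 0.136364.
Difference = 0.21146.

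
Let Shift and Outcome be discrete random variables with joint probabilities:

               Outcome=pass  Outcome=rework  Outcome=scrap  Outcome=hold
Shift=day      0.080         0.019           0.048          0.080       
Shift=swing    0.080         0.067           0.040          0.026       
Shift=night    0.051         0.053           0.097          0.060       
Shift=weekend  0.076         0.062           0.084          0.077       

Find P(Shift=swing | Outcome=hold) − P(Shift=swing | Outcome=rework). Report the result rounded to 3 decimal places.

P(Outcome=hold) = 0.080 + 0.026 + 0.060 + 0.077 = 0.243; P(Shift=swing | Outcome=hold) = 0.026/0.243 = 0.1070.
P(Outcome=rework) = 0.019 + 0.067 + 0.053 + 0.062 = 0.201; P(Shift=swing | Outcome=rework) = 0.067/0.201 = 0.3333.
Difference = -0.226.

-0.226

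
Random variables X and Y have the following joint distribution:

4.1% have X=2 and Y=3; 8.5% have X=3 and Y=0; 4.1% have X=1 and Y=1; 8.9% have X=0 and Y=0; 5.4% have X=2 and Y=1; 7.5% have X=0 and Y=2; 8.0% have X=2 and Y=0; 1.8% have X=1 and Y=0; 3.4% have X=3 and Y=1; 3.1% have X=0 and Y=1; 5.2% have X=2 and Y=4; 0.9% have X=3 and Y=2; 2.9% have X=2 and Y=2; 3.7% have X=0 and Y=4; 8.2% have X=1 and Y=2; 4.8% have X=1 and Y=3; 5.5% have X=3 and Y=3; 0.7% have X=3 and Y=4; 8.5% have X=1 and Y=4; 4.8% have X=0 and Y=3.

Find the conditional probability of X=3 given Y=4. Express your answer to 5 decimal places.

P(Y=4) = 0.037 + 0.085 + 0.052 + 0.007 = 0.181.
P(X=3 | Y=4) = 0.007/0.181 = 0.03867.

0.03867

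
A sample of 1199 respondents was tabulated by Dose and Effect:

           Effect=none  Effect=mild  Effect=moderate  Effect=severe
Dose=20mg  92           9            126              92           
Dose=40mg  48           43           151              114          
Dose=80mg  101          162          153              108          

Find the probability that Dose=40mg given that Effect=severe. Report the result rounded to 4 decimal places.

0.3631

Total with Effect=severe: 92 + 114 + 108 = 314.
P(Dose=40mg | Effect=severe) = 114/314 = 0.3631.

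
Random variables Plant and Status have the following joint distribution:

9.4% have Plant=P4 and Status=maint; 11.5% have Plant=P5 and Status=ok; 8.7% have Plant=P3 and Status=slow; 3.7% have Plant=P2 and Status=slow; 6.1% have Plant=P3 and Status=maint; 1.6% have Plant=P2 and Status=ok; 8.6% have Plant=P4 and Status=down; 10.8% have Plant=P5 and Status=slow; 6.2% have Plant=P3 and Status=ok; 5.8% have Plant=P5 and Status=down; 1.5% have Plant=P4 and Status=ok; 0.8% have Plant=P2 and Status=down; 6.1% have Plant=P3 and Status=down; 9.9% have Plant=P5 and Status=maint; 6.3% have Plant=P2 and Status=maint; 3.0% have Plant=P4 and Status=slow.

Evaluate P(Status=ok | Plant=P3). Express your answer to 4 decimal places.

P(Plant=P3) = 0.062 + 0.087 + 0.061 + 0.061 = 0.271.
P(Status=ok | Plant=P3) = 0.062/0.271 = 0.2288.

0.2288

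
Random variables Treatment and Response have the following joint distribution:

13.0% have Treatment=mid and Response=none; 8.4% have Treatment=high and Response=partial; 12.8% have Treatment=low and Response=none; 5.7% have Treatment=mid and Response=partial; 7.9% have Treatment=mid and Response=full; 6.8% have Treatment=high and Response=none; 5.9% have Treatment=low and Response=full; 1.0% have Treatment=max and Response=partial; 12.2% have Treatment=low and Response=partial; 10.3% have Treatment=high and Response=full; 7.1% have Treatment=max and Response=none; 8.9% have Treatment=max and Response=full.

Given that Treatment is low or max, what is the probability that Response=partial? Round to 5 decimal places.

P(Treatment=low) = 0.128 + 0.122 + 0.059 = 0.309.
P(Treatment=max) = 0.071 + 0.010 + 0.089 = 0.170.
P(Treatment ∈ {low, max}) = 0.309 + 0.170 = 0.479; P(Response=partial, Treatment ∈ {low, max}) = 0.122 + 0.010 = 0.132.
P(Response=partial | Treatment ∈ {low, max}) = 0.132/0.479 = 0.27557.

0.27557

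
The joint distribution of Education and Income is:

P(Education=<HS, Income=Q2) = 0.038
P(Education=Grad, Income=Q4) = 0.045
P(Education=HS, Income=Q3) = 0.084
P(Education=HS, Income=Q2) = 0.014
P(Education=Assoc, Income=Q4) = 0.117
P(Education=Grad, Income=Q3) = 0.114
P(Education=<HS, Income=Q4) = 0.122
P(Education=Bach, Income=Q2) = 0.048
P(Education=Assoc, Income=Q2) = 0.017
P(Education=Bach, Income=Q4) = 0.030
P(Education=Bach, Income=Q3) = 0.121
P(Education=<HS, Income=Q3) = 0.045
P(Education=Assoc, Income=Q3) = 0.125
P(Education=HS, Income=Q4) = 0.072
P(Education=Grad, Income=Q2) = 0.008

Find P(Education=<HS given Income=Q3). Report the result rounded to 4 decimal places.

0.0920

P(Income=Q3) = 0.045 + 0.084 + 0.125 + 0.121 + 0.114 = 0.489.
P(Education=<HS | Income=Q3) = 0.045/0.489 = 0.0920.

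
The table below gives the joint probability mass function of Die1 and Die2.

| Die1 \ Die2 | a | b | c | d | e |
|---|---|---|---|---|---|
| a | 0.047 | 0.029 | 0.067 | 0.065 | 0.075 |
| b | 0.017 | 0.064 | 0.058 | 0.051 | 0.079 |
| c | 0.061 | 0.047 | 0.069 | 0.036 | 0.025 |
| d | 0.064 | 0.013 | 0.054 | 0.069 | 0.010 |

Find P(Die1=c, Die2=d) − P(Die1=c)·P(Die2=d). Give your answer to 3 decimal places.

-0.017

P(Die1=c) = 0.061 + 0.047 + 0.069 + 0.036 + 0.025 = 0.238.
P(Die2=d) = 0.065 + 0.051 + 0.036 + 0.069 = 0.221.
P(Die1=c, Die2=d) − P(Die1=c)P(Die2=d) = 0.036 − 0.238×0.221 = -0.017.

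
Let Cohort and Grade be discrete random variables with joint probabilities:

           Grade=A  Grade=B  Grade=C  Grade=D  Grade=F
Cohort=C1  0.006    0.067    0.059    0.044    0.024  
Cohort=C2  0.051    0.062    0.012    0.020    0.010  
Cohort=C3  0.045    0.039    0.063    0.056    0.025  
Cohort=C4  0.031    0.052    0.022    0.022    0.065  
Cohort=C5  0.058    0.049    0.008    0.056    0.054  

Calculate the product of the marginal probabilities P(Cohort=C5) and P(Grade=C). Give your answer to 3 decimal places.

0.037

P(Cohort=C5) = 0.058 + 0.049 + 0.008 + 0.056 + 0.054 = 0.225.
P(Grade=C) = 0.059 + 0.012 + 0.063 + 0.022 + 0.008 = 0.164.
Product: 0.225 × 0.164 = 0.037.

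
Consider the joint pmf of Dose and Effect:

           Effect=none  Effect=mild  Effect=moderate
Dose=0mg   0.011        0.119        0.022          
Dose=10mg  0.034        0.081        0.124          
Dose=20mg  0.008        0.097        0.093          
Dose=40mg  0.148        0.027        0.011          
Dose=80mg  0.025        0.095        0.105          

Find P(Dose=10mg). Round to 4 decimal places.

0.2390

P(Dose=10mg) = 0.034 + 0.081 + 0.124 = 0.239.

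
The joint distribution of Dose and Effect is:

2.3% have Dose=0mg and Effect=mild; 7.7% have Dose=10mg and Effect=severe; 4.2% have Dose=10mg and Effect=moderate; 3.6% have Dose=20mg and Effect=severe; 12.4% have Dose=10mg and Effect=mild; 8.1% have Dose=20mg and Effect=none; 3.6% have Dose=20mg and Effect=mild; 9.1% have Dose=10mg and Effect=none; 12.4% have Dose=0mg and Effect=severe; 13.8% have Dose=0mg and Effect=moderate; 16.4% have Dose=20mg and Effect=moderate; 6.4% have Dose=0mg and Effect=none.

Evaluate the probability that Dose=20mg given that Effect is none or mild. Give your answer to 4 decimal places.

P(Effect=none) = 0.064 + 0.091 + 0.081 = 0.236.
P(Effect=mild) = 0.023 + 0.124 + 0.036 = 0.183.
P(Effect ∈ {none, mild}) = 0.236 + 0.183 = 0.419; P(Dose=20mg, Effect ∈ {none, mild}) = 0.081 + 0.036 = 0.117.
P(Dose=20mg | Effect ∈ {none, mild}) = 0.117/0.419 = 0.2792.

0.2792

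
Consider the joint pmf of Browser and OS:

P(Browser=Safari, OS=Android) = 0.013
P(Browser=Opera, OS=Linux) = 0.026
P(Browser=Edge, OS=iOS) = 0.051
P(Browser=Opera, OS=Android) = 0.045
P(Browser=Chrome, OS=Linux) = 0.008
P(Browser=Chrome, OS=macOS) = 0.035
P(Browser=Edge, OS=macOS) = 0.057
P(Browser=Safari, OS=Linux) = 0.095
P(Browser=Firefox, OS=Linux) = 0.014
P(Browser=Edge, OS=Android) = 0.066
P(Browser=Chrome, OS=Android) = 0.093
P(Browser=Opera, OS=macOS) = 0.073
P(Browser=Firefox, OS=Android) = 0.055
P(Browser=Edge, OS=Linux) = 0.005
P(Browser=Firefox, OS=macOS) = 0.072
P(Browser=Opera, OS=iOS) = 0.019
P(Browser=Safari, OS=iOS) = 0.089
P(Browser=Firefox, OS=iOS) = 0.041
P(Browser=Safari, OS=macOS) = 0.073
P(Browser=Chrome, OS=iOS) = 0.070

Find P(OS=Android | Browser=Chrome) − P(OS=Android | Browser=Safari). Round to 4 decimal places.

P(Browser=Chrome) = 0.035 + 0.008 + 0.070 + 0.093 = 0.206; P(OS=Android | Browser=Chrome) = 0.093/0.206 = 0.45146.
P(Browser=Safari) = 0.073 + 0.095 + 0.089 + 0.013 = 0.270; P(OS=Android | Browser=Safari) = 0.013/0.270 = 0.04815.
Difference = 0.4033.

0.4033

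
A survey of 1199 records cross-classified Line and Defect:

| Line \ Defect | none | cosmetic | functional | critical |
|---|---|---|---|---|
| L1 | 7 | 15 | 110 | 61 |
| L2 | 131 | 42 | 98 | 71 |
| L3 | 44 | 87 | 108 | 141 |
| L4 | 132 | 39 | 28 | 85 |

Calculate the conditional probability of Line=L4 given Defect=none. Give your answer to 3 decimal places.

Total with Defect=none: 7 + 131 + 44 + 132 = 314.
P(Line=L4 | Defect=none) = 132/314 = 0.420.

0.420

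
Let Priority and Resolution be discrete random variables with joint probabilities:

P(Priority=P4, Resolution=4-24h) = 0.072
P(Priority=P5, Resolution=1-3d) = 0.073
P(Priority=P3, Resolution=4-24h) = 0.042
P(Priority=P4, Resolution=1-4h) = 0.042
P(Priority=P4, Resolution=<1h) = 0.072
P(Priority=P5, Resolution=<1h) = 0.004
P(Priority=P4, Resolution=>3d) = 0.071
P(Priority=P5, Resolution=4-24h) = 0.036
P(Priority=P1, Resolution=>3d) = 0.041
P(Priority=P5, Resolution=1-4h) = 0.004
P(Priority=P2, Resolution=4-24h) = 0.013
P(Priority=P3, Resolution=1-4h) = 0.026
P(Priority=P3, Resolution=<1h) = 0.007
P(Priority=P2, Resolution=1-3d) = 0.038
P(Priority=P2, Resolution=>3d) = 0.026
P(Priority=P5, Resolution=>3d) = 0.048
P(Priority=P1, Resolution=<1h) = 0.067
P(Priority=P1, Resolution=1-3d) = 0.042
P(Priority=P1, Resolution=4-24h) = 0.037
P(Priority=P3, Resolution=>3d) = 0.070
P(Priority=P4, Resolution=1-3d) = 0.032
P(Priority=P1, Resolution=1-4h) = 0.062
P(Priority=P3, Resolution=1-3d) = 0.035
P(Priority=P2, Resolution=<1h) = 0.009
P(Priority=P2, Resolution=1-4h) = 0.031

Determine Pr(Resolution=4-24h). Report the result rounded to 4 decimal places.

P(Resolution=4-24h) = 0.037 + 0.013 + 0.042 + 0.072 + 0.036 = 0.200.

0.2000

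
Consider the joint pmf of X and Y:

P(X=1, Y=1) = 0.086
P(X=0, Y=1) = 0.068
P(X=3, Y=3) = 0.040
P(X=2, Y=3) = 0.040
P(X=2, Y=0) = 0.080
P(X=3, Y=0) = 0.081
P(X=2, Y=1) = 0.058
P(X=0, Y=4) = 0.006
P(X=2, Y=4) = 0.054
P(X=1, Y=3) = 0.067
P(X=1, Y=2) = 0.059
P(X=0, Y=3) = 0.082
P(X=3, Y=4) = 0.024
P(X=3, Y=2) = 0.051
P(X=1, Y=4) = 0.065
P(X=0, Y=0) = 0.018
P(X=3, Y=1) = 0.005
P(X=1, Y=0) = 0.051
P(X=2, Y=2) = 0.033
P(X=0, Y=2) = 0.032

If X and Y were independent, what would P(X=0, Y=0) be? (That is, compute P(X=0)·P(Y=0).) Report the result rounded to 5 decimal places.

0.04738

P(X=0) = 0.018 + 0.068 + 0.032 + 0.082 + 0.006 = 0.206.
P(Y=0) = 0.018 + 0.051 + 0.080 + 0.081 = 0.230.
Product: 0.206 × 0.230 = 0.04738.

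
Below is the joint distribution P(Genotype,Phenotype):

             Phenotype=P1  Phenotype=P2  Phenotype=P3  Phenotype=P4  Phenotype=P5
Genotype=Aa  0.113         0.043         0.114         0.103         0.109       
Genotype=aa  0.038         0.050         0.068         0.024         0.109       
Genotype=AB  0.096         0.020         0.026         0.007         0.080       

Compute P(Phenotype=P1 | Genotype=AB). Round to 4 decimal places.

P(Genotype=AB) = 0.096 + 0.020 + 0.026 + 0.007 + 0.080 = 0.229.
P(Phenotype=P1 | Genotype=AB) = 0.096/0.229 = 0.4192.

0.4192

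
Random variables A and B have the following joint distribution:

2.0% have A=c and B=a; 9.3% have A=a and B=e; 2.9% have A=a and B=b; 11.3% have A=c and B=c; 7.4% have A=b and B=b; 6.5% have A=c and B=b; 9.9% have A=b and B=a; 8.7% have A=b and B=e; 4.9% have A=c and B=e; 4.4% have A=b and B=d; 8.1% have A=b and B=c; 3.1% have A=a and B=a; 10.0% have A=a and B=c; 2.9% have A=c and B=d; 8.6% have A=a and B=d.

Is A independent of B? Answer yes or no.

P(A=b) = 0.385 and P(B=a) = 0.150, so their product is 0.05775, but P(A=b, B=a) = 0.099. Since these differ, A and B are not independent.

no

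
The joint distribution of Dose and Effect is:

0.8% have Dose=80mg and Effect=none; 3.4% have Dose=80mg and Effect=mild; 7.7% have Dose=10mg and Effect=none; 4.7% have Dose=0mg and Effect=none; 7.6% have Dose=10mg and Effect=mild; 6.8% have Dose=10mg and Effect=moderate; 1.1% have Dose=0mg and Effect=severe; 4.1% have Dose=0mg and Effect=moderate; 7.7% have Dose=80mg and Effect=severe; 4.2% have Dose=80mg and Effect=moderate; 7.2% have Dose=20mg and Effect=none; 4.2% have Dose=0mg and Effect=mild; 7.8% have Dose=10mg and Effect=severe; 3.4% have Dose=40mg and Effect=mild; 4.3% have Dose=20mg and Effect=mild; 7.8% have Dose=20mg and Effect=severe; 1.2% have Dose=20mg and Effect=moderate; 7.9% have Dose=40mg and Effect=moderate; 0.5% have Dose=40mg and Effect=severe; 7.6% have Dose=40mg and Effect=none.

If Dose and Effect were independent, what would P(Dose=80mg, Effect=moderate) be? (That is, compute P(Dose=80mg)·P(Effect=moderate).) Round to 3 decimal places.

P(Dose=80mg) = 0.008 + 0.034 + 0.042 + 0.077 = 0.161.
P(Effect=moderate) = 0.041 + 0.068 + 0.012 + 0.079 + 0.042 = 0.242.
Product: 0.161 × 0.242 = 0.039.

0.039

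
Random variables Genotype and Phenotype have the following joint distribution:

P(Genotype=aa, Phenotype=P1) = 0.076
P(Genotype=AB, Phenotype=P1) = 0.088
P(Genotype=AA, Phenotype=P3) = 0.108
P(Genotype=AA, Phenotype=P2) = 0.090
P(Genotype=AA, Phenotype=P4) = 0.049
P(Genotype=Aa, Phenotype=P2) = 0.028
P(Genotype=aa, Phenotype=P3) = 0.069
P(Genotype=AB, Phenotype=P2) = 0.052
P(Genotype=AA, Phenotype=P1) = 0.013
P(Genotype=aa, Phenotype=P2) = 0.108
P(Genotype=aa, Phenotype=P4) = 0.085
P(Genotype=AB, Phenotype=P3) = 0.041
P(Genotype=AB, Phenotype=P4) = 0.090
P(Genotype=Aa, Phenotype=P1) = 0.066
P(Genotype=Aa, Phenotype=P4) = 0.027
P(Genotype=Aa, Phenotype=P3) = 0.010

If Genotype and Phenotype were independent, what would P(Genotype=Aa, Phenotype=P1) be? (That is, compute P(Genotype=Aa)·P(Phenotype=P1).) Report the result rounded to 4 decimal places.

P(Genotype=Aa) = 0.066 + 0.028 + 0.010 + 0.027 = 0.131.
P(Phenotype=P1) = 0.013 + 0.066 + 0.076 + 0.088 = 0.243.
Product: 0.131 × 0.243 = 0.0318.

0.0318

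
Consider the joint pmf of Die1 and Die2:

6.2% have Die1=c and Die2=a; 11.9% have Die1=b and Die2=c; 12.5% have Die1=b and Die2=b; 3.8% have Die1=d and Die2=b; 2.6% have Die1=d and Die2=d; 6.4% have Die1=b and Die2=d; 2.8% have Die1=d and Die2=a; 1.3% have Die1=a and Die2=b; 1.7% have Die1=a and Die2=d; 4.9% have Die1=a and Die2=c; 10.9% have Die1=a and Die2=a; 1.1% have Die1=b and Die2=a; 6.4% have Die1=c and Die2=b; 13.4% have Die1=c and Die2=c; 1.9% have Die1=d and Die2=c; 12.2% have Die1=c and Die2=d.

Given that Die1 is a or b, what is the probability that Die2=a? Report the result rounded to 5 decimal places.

P(Die1=a) = 0.109 + 0.013 + 0.049 + 0.017 = 0.188.
P(Die1=b) = 0.011 + 0.125 + 0.119 + 0.064 = 0.319.
P(Die1 ∈ {a, b}) = 0.188 + 0.319 = 0.507; P(Die2=a, Die1 ∈ {a, b}) = 0.109 + 0.011 = 0.120.
P(Die2=a | Die1 ∈ {a, b}) = 0.120/0.507 = 0.23669.

0.23669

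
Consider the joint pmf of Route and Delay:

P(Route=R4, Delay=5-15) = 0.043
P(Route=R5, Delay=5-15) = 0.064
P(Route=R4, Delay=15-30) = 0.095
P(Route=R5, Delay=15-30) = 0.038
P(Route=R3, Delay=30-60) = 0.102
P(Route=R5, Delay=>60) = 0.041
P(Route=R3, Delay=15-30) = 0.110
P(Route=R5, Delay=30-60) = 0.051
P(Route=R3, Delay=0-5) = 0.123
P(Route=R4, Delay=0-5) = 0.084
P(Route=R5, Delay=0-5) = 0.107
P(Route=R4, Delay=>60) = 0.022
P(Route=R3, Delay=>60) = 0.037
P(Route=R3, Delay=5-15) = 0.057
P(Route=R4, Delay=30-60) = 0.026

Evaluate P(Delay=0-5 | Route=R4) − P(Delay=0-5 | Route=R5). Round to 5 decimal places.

P(Route=R4) = 0.084 + 0.043 + 0.095 + 0.026 + 0.022 = 0.270; P(Delay=0-5 | Route=R4) = 0.084/0.270 = 0.311111.
P(Route=R5) = 0.107 + 0.064 + 0.038 + 0.051 + 0.041 = 0.301; P(Delay=0-5 | Route=R5) = 0.107/0.301 = 0.355482.
Difference = -0.04437.

-0.04437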